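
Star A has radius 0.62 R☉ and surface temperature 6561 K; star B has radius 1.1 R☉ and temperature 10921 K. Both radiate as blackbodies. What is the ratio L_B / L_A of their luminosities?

L = 4πR²σT⁴ ∝ R²T⁴, so L_B/L_A = (1.1/0.62)² × (10921/6561)⁴ = 3.15 × 7.68 = 24.2.

L_B/L_A ≈ 24.2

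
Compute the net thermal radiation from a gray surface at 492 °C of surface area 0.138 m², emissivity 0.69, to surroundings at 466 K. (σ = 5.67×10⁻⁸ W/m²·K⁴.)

Convert: 492 °C = 765 K.
Q = εσA(T⁴ − T_s⁴). T⁴ − T_s⁴ = (765)⁴ − (466)⁴ = 3.42×10^11 − 4.72×10^10 = 2.95×10^11 K⁴.
Q = 0.69 × 5.67×10⁻⁸ × 0.138 × 2.95×10^11 = 1590 W.

Q ≈ 1590 W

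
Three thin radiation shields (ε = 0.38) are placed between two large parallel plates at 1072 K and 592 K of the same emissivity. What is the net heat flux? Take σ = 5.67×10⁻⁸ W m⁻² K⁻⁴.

q ≈ 3980 W/m²

Each of the 4 gaps contributes resistance (2/ε − 1) = 2/0.38 − 1 = 4.263; total = 17.05.
q = σ(T₁⁴ − T₂⁴) / 17.05 = 5.67×10⁻⁸ × 1.20×10^12 / 17.05 = 3980 W/m².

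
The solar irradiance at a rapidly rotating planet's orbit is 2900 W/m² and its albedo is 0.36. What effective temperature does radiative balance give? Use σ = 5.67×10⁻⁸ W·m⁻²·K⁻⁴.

Power absorbed = (1−a)S·πR²; power emitted = 4πR²σT⁴. Equating and cancelling πR²:
T = ((1−a)S / 4σ)^(1/4) = (1860 / (4 × 5.67×10⁻⁸))^(1/4) = (8.18×10^9)^(1/4).
T = 301 K.

T ≈ 301 K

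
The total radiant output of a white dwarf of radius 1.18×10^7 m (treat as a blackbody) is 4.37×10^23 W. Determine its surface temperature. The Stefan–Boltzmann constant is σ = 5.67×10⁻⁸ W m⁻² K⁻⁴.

T ≈ 8150 K

A = 4πr² = 4π × (1.18×10^7)² = 1.75×10^15 m².
From P = σAT⁴, T = (P / σA)^(1/4) = (4.37×10^23 / (5.67×10⁻⁸ × 1.75×10^15))^(1/4).
T = (4.40×10^15)^(1/4) = 8150 K.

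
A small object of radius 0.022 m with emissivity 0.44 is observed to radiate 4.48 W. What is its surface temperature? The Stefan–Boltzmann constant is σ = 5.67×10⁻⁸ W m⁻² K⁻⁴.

A = 4πr² = 4π × (0.022)² = 6.08×10^-3 m².
From P = εσAT⁴, T = (P / εσA)^(1/4) = (4.48 / (0.44 × 5.67×10⁻⁸ × 6.08×10^-3))^(1/4).
T = (2.95×10^10)^(1/4) = 415 K.

T ≈ 415 K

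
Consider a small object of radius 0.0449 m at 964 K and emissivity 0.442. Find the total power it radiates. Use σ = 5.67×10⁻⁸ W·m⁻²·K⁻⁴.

P ≈ 548 W

A = 4πr² = 4π × (0.0449)² = 0.0253 m².
P = εσAT⁴ = 0.442 × 5.67×10⁻⁸ × 0.0253 × (964)⁴ = 0.442 × 5.67×10⁻⁸ × 0.0253 × 8.64×10^11.
P = 548 W.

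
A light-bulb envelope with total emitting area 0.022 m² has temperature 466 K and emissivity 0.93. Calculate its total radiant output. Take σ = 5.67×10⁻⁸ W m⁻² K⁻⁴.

P = εσAT⁴ = 0.93 × 5.67×10⁻⁸ × 0.0220 × (466)⁴ = 0.93 × 5.67×10⁻⁸ × 0.0220 × 4.72×10^10.
P = 54.7 W.

P ≈ 54.7 W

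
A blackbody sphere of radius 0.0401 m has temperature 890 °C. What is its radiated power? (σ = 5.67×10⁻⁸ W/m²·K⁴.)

P ≈ 2100 W

A = 4πr² = 4π × (0.0401)² = 0.0202 m².
890 °C = 1163 K.
P = σAT⁴ = 5.67×10⁻⁸ × 0.0202 × (1163)⁴ = 5.67×10⁻⁸ × 0.0202 × 1.83×10^12.
P = 2100 W.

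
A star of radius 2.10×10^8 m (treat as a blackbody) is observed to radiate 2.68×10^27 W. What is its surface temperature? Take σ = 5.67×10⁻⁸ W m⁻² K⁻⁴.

T ≈ 17100 K

A = 4πr² = 4π × (2.10×10^8)² = 5.54×10^17 m².
From P = σAT⁴, T = (P / σA)^(1/4) = (2.68×10^27 / (5.67×10⁻⁸ × 5.54×10^17))^(1/4).
T = (8.53×10^16)^(1/4) = 17100 K.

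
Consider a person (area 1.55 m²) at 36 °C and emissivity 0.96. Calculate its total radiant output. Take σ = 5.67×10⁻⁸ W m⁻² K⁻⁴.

P ≈ 769 W

36 °C = 309 K.
Stefan–Boltzmann: P = εσAT⁴ = 0.96 × 5.67×10⁻⁸ × 1.55 × (309)⁴ = 0.96 × 5.67×10⁻⁸ × 1.55 × 9.12×10^9.
P = 769 W.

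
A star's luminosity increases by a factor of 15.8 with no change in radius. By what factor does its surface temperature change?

factor ≈ 1.99

P ∝ T⁴ ⇒ T ∝ P^(1/4), so T scales by (15.8)^(1/4) = 1.99.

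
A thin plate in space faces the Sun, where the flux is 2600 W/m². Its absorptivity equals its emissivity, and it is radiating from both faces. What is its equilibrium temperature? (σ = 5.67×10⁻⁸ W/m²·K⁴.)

T ≈ 389 K

Absorbed flux αS = emitted flux 2εσT⁴ per unit area; with α = ε this gives T = (S/2σ)^(1/4).
T = (2600 / (2 × 5.67×10⁻⁸))^(1/4) = (2.29×10^10)^(1/4).
T = 389 K.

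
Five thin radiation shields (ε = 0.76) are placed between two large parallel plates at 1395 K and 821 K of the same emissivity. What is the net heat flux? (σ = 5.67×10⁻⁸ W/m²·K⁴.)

q ≈ 19300 W/m²

Each of the 6 gaps contributes resistance (2/ε − 1) = 2/0.76 − 1 = 1.632; total = 9.789.
q = σ(T₁⁴ − T₂⁴) / 9.789 = 5.67×10⁻⁸ × 3.33×10^12 / 9.789 = 19300 W/m².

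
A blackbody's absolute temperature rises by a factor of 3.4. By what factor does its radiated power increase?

factor ≈ 134

P ∝ T⁴, so the power scales as (3.4)⁴ = 134.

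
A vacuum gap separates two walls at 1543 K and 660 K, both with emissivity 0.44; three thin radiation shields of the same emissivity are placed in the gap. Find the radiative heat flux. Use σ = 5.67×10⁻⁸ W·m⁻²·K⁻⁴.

q ≈ 21900 W/m²

Each of the 4 gaps contributes resistance (2/ε − 1) = 2/0.44 − 1 = 3.545; total = 14.18.
q = σ(T₁⁴ − T₂⁴) / 14.18 = 5.67×10⁻⁸ × 5.48×10^12 / 14.18 = 21900 W/m².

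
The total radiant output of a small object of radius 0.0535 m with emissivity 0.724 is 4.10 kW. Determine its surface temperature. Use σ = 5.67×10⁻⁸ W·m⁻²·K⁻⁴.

A = 4πr² = 4π × (0.0535)² = 0.0360 m².
From P = εσAT⁴, T = (P / εσA)^(1/4) = (4100 / (0.724 × 5.67×10⁻⁸ × 0.0360))^(1/4).
T = (2.78×10^12)^(1/4) = 1290 K.

T ≈ 1290 K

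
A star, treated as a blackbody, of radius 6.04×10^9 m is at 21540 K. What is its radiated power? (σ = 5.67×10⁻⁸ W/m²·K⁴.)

A = 4πr² = 4π × (6.04×10^9)² = 4.58×10^20 m².
P = σAT⁴ = 5.67×10⁻⁸ × 4.58×10^20 × (21540)⁴ = 5.67×10⁻⁸ × 4.58×10^20 × 2.15×10^17.
P = 5.60×10^30 W.

P ≈ 5.60×10^30 W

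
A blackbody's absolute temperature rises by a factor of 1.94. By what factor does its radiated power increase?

P ∝ T⁴, so the power scales as (1.94)⁴ = 14.2.

factor ≈ 14.2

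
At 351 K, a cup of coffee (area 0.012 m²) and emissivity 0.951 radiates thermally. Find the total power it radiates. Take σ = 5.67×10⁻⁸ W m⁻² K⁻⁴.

P ≈ 9.82 W

P = εσAT⁴ = 0.951 × 5.67×10⁻⁸ × 0.0120 × (351)⁴ = 0.951 × 5.67×10⁻⁸ × 0.0120 × 1.52×10^10.
P = 9.82 W.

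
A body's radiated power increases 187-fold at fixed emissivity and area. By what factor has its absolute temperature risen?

P ∝ T⁴ ⇒ T ∝ P^(1/4), so T scales by (187)^(1/4) = 3.70.

factor ≈ 3.70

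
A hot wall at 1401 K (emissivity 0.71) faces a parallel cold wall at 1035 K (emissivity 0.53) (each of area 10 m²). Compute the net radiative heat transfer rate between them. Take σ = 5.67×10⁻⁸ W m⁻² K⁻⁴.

Q ≈ 6.68×10^5 W

For two large parallel gray plates, q = σ(T₁⁴ − T₂⁴) / (1/ε₁ + 1/ε₂ − 1).
1/ε₁ + 1/ε₂ − 1 = 1/0.71 + 1/0.53 − 1 = 2.295.
T₁⁴ − T₂⁴ = 3.85×10^12 − 1.15×10^12 = 2.71×10^12 K⁴.
q = 5.67×10⁻⁸ × 2.71×10^12 / 2.295 = 66800 W/m².
Q = q·A = 66800 × 10 = 6.68×10^5 W.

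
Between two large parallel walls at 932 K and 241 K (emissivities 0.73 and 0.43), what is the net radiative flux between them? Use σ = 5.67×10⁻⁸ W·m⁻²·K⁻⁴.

For two large parallel gray plates, q = σ(T₁⁴ − T₂⁴) / (1/ε₁ + 1/ε₂ − 1).
1/ε₁ + 1/ε₂ − 1 = 1/0.73 + 1/0.43 − 1 = 2.695.
T₁⁴ − T₂⁴ = 7.55×10^11 − 3.37×10^9 = 7.51×10^11 K⁴.
q = 5.67×10⁻⁸ × 7.51×10^11 / 2.695 = 15800 W/m².

q ≈ 15800 W/m²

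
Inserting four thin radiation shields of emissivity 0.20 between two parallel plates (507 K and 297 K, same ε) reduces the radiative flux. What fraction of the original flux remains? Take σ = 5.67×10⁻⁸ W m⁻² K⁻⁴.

With N identical shields there are N+1 = 5 gaps in series, each with the same radiative resistance, so the flux falls to 1/(N+1) of its unshielded value.

ratio ≈ 0.200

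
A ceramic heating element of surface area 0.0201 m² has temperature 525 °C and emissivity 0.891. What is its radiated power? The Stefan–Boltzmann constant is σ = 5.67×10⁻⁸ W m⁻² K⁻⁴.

P ≈ 412 W

525 °C = 798 K.
Stefan–Boltzmann: P = εσAT⁴ = 0.891 × 5.67×10⁻⁸ × 0.0201 × (798)⁴ = 0.891 × 5.67×10⁻⁸ × 0.0201 × 4.06×10^11.
P = 412 W.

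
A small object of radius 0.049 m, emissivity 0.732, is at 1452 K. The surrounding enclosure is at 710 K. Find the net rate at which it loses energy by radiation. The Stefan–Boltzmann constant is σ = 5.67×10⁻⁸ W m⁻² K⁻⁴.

Q ≈ 5250 W

A = 4πr² = 4π × (0.049)² = 0.0302 m².
Q = εσA(T⁴ − T_s⁴). T⁴ − T_s⁴ = (1452)⁴ − (710)⁴ = 4.44×10^12 − 2.54×10^11 = 4.19×10^12 K⁴.
Q = 0.732 × 5.67×10⁻⁸ × 0.0302 × 4.19×10^12 = 5250 W.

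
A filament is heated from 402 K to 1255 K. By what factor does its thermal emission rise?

P ∝ T⁴, so the ratio is (1255/402)⁴ = (3.122)⁴ = 95.0.

ratio ≈ 95.0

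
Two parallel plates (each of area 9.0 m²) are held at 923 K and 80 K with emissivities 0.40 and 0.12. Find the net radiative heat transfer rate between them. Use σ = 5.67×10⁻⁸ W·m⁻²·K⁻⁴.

For two large parallel gray plates, q = σ(T₁⁴ − T₂⁴) / (1/ε₁ + 1/ε₂ − 1).
1/ε₁ + 1/ε₂ − 1 = 1/0.40 + 1/0.12 − 1 = 9.833.
T₁⁴ − T₂⁴ = 7.26×10^11 − 4.10×10^7 = 7.26×10^11 K⁴.
q = 5.67×10⁻⁸ × 7.26×10^11 / 9.833 = 4180 W/m².
Q = q·A = 4180 × 9.0 = 37700 W.

Q ≈ 37700 W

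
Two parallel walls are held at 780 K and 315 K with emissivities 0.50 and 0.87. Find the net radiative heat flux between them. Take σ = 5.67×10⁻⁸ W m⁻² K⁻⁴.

For two large parallel gray plates, q = σ(T₁⁴ − T₂⁴) / (1/ε₁ + 1/ε₂ − 1).
1/ε₁ + 1/ε₂ − 1 = 1/0.50 + 1/0.87 − 1 = 2.149.
T₁⁴ − T₂⁴ = 3.70×10^11 − 9.85×10^9 = 3.60×10^11 K⁴.
q = 5.67×10⁻⁸ × 3.60×10^11 / 2.149 = 9500 W/m².

q ≈ 9500 W/m²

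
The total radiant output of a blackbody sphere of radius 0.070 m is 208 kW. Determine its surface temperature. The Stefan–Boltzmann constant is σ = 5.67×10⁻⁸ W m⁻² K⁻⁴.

T ≈ 2780 K

A = 4πr² = 4π × (0.070)² = 0.0616 m².
From P = σAT⁴, T = (P / σA)^(1/4) = (2.08×10^5 / (5.67×10⁻⁸ × 0.0616))^(1/4).
T = (5.96×10^13)^(1/4) = 2780 K.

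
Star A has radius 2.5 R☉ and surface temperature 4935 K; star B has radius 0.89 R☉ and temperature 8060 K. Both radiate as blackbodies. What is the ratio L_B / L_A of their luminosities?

L = 4πR²σT⁴ ∝ R²T⁴, so L_B/L_A = (0.89/2.5)² × (8060/4935)⁴ = 0.127 × 7.12 = 0.902.

L_B/L_A ≈ 0.902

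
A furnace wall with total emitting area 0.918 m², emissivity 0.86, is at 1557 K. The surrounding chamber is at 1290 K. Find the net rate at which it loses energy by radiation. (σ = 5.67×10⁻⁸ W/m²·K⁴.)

Q = εσA(T⁴ − T_s⁴). T⁴ − T_s⁴ = (1557)⁴ − (1290)⁴ = 5.88×10^12 − 2.77×10^12 = 3.11×10^12 K⁴.
Q = 0.86 × 5.67×10⁻⁸ × 0.918 × 3.11×10^12 = 1.39×10^5 W.

Q ≈ 1.39×10^5 W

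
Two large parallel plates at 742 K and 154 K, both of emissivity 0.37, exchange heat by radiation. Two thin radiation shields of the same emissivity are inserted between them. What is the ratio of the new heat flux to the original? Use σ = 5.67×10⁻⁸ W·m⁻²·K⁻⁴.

With N identical shields there are N+1 = 3 gaps in series, each with the same radiative resistance, so the flux falls to 1/(N+1) of its unshielded value.

ratio ≈ 0.333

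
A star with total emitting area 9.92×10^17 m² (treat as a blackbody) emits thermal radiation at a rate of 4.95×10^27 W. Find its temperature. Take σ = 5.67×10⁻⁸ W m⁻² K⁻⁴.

From P = σAT⁴, T = (P / σA)^(1/4) = (4.95×10^27 / (5.67×10⁻⁸ × 9.92×10^17))^(1/4).
T = (8.80×10^16)^(1/4) = 17200 K.

T ≈ 17200 K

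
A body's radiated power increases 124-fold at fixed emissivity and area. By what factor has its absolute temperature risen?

factor ≈ 3.34

P ∝ T⁴ ⇒ T ∝ P^(1/4), so T scales by (124)^(1/4) = 3.34.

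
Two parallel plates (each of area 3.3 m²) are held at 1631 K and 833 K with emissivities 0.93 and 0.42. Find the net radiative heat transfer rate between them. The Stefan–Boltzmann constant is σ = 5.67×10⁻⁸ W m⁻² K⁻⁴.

For two large parallel gray plates, q = σ(T₁⁴ − T₂⁴) / (1/ε₁ + 1/ε₂ − 1).
1/ε₁ + 1/ε₂ − 1 = 1/0.93 + 1/0.42 − 1 = 2.456.
T₁⁴ − T₂⁴ = 7.08×10^12 − 4.81×10^11 = 6.59×10^12 K⁴.
q = 5.67×10⁻⁸ × 6.59×10^12 / 2.456 = 1.52×10^5 W/m².
Q = q·A = 1.52×10^5 × 3.3 = 5.02×10^5 W.

Q ≈ 5.02×10^5 W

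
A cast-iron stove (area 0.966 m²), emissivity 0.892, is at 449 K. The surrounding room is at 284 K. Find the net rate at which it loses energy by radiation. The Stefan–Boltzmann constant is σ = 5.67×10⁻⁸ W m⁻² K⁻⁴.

Q ≈ 1670 W

Q = εσA(T⁴ − T_s⁴). T⁴ − T_s⁴ = (449)⁴ − (284)⁴ = 4.06×10^10 − 6.51×10^9 = 3.41×10^10 K⁴.
Q = 0.892 × 5.67×10⁻⁸ × 0.966 × 3.41×10^10 = 1670 W.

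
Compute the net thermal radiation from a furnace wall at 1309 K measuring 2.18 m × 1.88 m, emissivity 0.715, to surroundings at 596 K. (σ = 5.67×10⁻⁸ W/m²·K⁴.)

A = 2.18 × 1.88 = 4.10 m².
Q = εσA(T⁴ − T_s⁴). T⁴ − T_s⁴ = (1309)⁴ − (596)⁴ = 2.94×10^12 − 1.26×10^11 = 2.81×10^12 K⁴.
Q = 0.715 × 5.67×10⁻⁸ × 4.10 × 2.81×10^12 = 4.67×10^5 W.

Q ≈ 4.67×10^5 W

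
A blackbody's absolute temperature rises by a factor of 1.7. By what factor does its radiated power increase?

factor ≈ 8.35

P ∝ T⁴, so the power scales as (1.7)⁴ = 8.35.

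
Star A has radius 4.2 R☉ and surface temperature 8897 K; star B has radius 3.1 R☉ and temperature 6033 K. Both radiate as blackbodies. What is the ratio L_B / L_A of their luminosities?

L_B/L_A ≈ 0.115

L = 4πR²σT⁴ ∝ R²T⁴, so L_B/L_A = (3.1/4.2)² × (6033/8897)⁴ = 0.545 × 0.211 = 0.115.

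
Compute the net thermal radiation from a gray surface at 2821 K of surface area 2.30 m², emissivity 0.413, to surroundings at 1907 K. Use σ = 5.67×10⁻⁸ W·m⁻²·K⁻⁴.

Q ≈ 2.70×10^6 W

Q = εσA(T⁴ − T_s⁴). T⁴ − T_s⁴ = (2821)⁴ − (1907)⁴ = 6.33×10^13 − 1.32×10^13 = 5.01×10^13 K⁴.
Q = 0.413 × 5.67×10⁻⁸ × 2.30 × 5.01×10^13 = 2.70×10^6 W.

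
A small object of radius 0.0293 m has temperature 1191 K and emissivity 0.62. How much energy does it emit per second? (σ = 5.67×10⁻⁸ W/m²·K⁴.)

P ≈ 763 W

A = 4πr² = 4π × (0.0293)² = 0.0108 m².
P = εσAT⁴ = 0.62 × 5.67×10⁻⁸ × 0.0108 × (1191)⁴ = 0.62 × 5.67×10⁻⁸ × 0.0108 × 2.01×10^12.
P = 763 W.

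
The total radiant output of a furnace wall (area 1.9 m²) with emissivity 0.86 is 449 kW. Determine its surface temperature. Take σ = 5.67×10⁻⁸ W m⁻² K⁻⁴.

From P = εσAT⁴, T = (P / εσA)^(1/4) = (4.49×10^5 / (0.86 × 5.67×10⁻⁸ × 1.90))^(1/4).
T = (4.85×10^12)^(1/4) = 1480 K.

T ≈ 1480 K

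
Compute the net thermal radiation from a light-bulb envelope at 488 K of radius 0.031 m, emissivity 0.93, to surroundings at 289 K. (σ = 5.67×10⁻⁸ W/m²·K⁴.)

A = 4πr² = 4π × (0.031)² = 0.0121 m².
Q = εσA(T⁴ − T_s⁴). T⁴ − T_s⁴ = (488)⁴ − (289)⁴ = 5.67×10^10 − 6.98×10^9 = 4.97×10^10 K⁴.
Q = 0.93 × 5.67×10⁻⁸ × 0.0121 × 4.97×10^10 = 31.7 W.

Q ≈ 31.7 W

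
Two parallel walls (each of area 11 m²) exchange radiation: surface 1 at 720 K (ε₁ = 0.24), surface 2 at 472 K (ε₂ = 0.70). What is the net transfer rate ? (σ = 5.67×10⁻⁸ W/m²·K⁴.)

Q ≈ 29700 W

For two large parallel gray plates, q = σ(T₁⁴ − T₂⁴) / (1/ε₁ + 1/ε₂ − 1).
1/ε₁ + 1/ε₂ − 1 = 1/0.24 + 1/0.70 − 1 = 4.595.
T₁⁴ − T₂⁴ = 2.69×10^11 − 4.96×10^10 = 2.19×10^11 K⁴.
q = 5.67×10⁻⁸ × 2.19×10^11 / 4.595 = 2700 W/m².
Q = q·A = 2700 × 11 = 29700 W.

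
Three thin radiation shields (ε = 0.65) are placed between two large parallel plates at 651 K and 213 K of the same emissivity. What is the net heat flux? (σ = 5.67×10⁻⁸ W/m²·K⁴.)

Each of the 4 gaps contributes resistance (2/ε − 1) = 2/0.65 − 1 = 2.077; total = 8.308.
q = σ(T₁⁴ − T₂⁴) / 8.308 = 5.67×10⁻⁸ × 1.78×10^11 / 8.308 = 1210 W/m².

q ≈ 1210 W/m²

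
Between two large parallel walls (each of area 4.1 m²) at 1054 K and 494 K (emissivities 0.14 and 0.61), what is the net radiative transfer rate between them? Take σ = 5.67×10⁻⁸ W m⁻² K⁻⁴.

For two large parallel gray plates, q = σ(T₁⁴ − T₂⁴) / (1/ε₁ + 1/ε₂ − 1).
1/ε₁ + 1/ε₂ − 1 = 1/0.14 + 1/0.61 − 1 = 7.782.
T₁⁴ − T₂⁴ = 1.23×10^12 − 5.96×10^10 = 1.17×10^12 K⁴.
q = 5.67×10⁻⁸ × 1.17×10^12 / 7.782 = 8560 W/m².
Q = q·A = 8560 × 4.1 = 35100 W.

Q ≈ 35100 W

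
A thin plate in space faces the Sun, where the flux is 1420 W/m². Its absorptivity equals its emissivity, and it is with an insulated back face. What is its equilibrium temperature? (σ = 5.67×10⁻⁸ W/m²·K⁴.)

T ≈ 398 K

Absorbed flux αS = emitted flux εσT⁴ (one radiating face); with α = ε, T = (S/σ)^(1/4).
T = (1420 / 5.67×10⁻⁸)^(1/4) = (2.50×10^10)^(1/4).
T = 398 K.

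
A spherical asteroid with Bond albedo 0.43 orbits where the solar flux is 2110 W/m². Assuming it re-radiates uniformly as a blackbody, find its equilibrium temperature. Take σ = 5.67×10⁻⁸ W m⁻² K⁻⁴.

T ≈ 270 K

Power absorbed = (1−a)S·πR²; power emitted = 4πR²σT⁴. Equating and cancelling πR²:
T = ((1−a)S / 4σ)^(1/4) = (1200 / (4 × 5.67×10⁻⁸))^(1/4) = (5.30×10^9)^(1/4).
T = 270 K.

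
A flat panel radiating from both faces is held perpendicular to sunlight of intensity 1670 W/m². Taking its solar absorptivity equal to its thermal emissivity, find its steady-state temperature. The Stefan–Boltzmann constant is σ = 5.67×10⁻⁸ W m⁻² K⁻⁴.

Absorbed flux αS = emitted flux 2εσT⁴ per unit area; with α = ε this gives T = (S/2σ)^(1/4).
T = (1670 / (2 × 5.67×10⁻⁸))^(1/4) = (1.47×10^10)^(1/4).
T = 348 K.

T ≈ 348 K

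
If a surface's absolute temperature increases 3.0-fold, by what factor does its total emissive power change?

factor ≈ 81.0

P ∝ T⁴, so the power scales as (3.0)⁴ = 81.0.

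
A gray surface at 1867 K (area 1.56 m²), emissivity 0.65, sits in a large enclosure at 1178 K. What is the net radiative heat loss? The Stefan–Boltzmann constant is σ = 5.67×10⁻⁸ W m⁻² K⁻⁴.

Q = εσA(T⁴ − T_s⁴). T⁴ − T_s⁴ = (1867)⁴ − (1178)⁴ = 1.22×10^13 − 1.93×10^12 = 1.02×10^13 K⁴.
Q = 0.65 × 5.67×10⁻⁸ × 1.56 × 1.02×10^13 = 5.88×10^5 W.

Q ≈ 5.88×10^5 W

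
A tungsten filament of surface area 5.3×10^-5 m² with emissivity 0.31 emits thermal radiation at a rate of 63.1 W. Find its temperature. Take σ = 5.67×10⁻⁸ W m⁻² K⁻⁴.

From P = εσAT⁴, T = (P / εσA)^(1/4) = (63.1 / (0.31 × 5.67×10⁻⁸ × 5.30×10^-5))^(1/4).
T = (6.77×10^13)^(1/4) = 2870 K.

T ≈ 2870 K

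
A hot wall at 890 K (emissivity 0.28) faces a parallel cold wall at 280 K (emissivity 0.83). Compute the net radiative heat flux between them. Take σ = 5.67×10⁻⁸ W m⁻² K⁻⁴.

For two large parallel gray plates, q = σ(T₁⁴ − T₂⁴) / (1/ε₁ + 1/ε₂ − 1).
1/ε₁ + 1/ε₂ − 1 = 1/0.28 + 1/0.83 − 1 = 3.776.
T₁⁴ − T₂⁴ = 6.27×10^11 − 6.15×10^9 = 6.21×10^11 K⁴.
q = 5.67×10⁻⁸ × 6.21×10^11 / 3.776 = 9330 W/m².

q ≈ 9330 W/m²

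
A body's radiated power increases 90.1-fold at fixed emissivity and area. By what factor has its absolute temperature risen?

P ∝ T⁴ ⇒ T ∝ P^(1/4), so T scales by (90.1)^(1/4) = 3.08.

factor ≈ 3.08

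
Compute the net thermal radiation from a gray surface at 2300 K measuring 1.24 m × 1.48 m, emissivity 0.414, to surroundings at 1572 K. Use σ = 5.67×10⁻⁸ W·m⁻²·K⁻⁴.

Q ≈ 9.42×10^5 W

A = 1.24 × 1.48 = 1.84 m².
Q = εσA(T⁴ − T_s⁴). T⁴ − T_s⁴ = (2300)⁴ − (1572)⁴ = 2.80×10^13 − 6.11×10^12 = 2.19×10^13 K⁴.
Q = 0.414 × 5.67×10⁻⁸ × 1.84 × 2.19×10^13 = 9.42×10^5 W.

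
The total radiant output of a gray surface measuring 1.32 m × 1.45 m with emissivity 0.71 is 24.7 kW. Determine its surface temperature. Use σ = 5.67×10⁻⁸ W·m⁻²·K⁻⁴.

T ≈ 752 K

A = 1.32 × 1.45 = 1.91 m².
From P = εσAT⁴, T = (P / εσA)^(1/4) = (24700 / (0.71 × 5.67×10⁻⁸ × 1.91))^(1/4).
T = (3.21×10^11)^(1/4) = 752 K.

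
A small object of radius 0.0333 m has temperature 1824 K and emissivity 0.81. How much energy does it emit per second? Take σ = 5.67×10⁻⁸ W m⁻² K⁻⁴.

A = 4πr² = 4π × (0.0333)² = 0.0139 m².
P = εσAT⁴ = 0.81 × 5.67×10⁻⁸ × 0.0139 × (1824)⁴ = 0.81 × 5.67×10⁻⁸ × 0.0139 × 1.11×10^13.
P = 7080 W.

P ≈ 7080 W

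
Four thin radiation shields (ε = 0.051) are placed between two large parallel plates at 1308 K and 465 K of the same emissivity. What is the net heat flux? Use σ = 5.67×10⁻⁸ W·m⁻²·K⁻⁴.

q ≈ 855 W/m²

Each of the 5 gaps contributes resistance (2/ε − 1) = 2/0.051 − 1 = 38.22; total = 191.1.
q = σ(T₁⁴ − T₂⁴) / 191.1 = 5.67×10⁻⁸ × 2.88×10^12 / 191.1 = 855 W/m².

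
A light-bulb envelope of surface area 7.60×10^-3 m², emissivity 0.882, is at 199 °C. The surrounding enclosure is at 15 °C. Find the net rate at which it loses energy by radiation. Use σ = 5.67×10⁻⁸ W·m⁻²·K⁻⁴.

Convert: 199 °C = 472 K; 15 °C = 288 K.
Q = εσA(T⁴ − T_s⁴). T⁴ − T_s⁴ = (472)⁴ − (288)⁴ = 4.96×10^10 − 6.88×10^9 = 4.28×10^10 K⁴.
Q = 0.882 × 5.67×10⁻⁸ × 7.60×10^-3 × 4.28×10^10 = 16.2 W.

Q ≈ 16.2 W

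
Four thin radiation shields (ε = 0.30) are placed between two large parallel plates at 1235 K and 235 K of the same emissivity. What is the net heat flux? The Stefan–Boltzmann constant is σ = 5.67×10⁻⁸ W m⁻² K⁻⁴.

Each of the 5 gaps contributes resistance (2/ε − 1) = 2/0.30 − 1 = 5.667; total = 28.33.
q = σ(T₁⁴ − T₂⁴) / 28.33 = 5.67×10⁻⁸ × 2.32×10^12 / 28.33 = 4650 W/m².

q ≈ 4650 W/m²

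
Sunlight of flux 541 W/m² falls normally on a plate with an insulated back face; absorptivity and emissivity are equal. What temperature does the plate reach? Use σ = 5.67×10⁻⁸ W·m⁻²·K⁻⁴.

T ≈ 313 K

Absorbed flux αS = emitted flux εσT⁴ (one radiating face); with α = ε, T = (S/σ)^(1/4).
T = (541 / 5.67×10⁻⁸)^(1/4) = (9.54×10^9)^(1/4).
T = 313 K.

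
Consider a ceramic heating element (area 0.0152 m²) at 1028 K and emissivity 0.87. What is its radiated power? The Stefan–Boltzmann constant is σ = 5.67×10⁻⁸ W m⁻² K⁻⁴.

P ≈ 837 W

P = εσAT⁴ = 0.87 × 5.67×10⁻⁸ × 0.0152 × (1028)⁴ = 0.87 × 5.67×10⁻⁸ × 0.0152 × 1.12×10^12.
P = 837 W.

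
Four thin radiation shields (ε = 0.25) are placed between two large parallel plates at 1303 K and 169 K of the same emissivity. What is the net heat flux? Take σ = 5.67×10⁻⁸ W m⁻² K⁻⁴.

Each of the 5 gaps contributes resistance (2/ε − 1) = 2/0.25 − 1 = 7.000; total = 35.00.
q = σ(T₁⁴ − T₂⁴) / 35.00 = 5.67×10⁻⁸ × 2.88×10^12 / 35.00 = 4670 W/m².

q ≈ 4670 W/m²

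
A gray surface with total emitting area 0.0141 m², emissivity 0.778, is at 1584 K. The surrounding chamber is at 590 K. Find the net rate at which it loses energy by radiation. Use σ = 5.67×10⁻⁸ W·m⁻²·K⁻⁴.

Q ≈ 3840 W

Q = εσA(T⁴ − T_s⁴). T⁴ − T_s⁴ = (1584)⁴ − (590)⁴ = 6.30×10^12 − 1.21×10^11 = 6.17×10^12 K⁴.
Q = 0.778 × 5.67×10⁻⁸ × 0.0141 × 6.17×10^12 = 3840 W.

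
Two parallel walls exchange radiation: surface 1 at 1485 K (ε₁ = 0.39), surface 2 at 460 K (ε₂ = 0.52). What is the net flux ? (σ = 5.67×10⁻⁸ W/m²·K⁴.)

q ≈ 78300 W/m²

For two large parallel gray plates, q = σ(T₁⁴ − T₂⁴) / (1/ε₁ + 1/ε₂ − 1).
1/ε₁ + 1/ε₂ − 1 = 1/0.39 + 1/0.52 − 1 = 3.487.
T₁⁴ − T₂⁴ = 4.86×10^12 − 4.48×10^10 = 4.82×10^12 K⁴.
q = 5.67×10⁻⁸ × 4.82×10^12 / 3.487 = 78300 W/m².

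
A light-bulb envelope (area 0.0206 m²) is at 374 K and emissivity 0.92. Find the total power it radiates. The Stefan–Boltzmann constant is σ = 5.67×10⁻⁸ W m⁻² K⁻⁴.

P ≈ 21.0 W

Stefan–Boltzmann: P = εσAT⁴ = 0.92 × 5.67×10⁻⁸ × 0.0206 × (374)⁴ = 0.92 × 5.67×10⁻⁸ × 0.0206 × 1.96×10^10.
P = 21.0 W.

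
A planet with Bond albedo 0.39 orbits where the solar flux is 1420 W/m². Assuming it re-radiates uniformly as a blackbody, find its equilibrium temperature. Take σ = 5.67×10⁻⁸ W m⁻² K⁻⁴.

Power absorbed = (1−a)S·πR²; power emitted = 4πR²σT⁴. Equating and cancelling πR²:
T = ((1−a)S / 4σ)^(1/4) = (866 / (4 × 5.67×10⁻⁸))^(1/4) = (3.82×10^9)^(1/4).
T = 249 K.

T ≈ 249 K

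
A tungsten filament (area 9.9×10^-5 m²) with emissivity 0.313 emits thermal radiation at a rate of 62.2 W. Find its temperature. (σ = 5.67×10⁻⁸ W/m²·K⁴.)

From P = εσAT⁴, T = (P / εσA)^(1/4) = (62.2 / (0.313 × 5.67×10⁻⁸ × 9.90×10^-5))^(1/4).
T = (3.54×10^13)^(1/4) = 2440 K.

T ≈ 2440 K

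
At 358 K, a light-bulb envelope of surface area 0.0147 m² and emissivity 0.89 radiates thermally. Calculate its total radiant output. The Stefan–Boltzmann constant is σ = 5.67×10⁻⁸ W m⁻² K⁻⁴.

P = εσAT⁴ = 0.89 × 5.67×10⁻⁸ × 0.0147 × (358)⁴ = 0.89 × 5.67×10⁻⁸ × 0.0147 × 1.64×10^10.
P = 12.2 W.

P ≈ 12.2 W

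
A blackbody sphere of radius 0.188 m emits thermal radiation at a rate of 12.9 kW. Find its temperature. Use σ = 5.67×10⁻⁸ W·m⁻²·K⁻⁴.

T ≈ 846 K

A = 4πr² = 4π × (0.188)² = 0.444 m².
From P = σAT⁴, T = (P / σA)^(1/4) = (12900 / (5.67×10⁻⁸ × 0.444))^(1/4).
T = (5.12×10^11)^(1/4) = 846 K.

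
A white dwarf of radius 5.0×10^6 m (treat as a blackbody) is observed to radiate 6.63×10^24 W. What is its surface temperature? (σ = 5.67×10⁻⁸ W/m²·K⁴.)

T ≈ 24700 K

A = 4πr² = 4π × (5.0×10^6)² = 3.14×10^14 m².
From P = σAT⁴, T = (P / σA)^(1/4) = (6.63×10^24 / (5.67×10⁻⁸ × 3.14×10^14))^(1/4).
T = (3.72×10^17)^(1/4) = 24700 K.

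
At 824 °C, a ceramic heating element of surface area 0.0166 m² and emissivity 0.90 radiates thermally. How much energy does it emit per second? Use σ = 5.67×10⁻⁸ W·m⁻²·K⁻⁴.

P ≈ 1230 W

824 °C = 1097 K.
P = εσAT⁴ = 0.90 × 5.67×10⁻⁸ × 0.0166 × (1097)⁴ = 0.90 × 5.67×10⁻⁸ × 0.0166 × 1.45×10^12.
P = 1230 W.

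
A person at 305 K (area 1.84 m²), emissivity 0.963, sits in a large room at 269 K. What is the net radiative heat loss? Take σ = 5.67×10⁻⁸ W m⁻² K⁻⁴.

Q = εσA(T⁴ − T_s⁴). T⁴ − T_s⁴ = (305)⁴ − (269)⁴ = 8.65×10^9 − 5.24×10^9 = 3.42×10^9 K⁴.
Q = 0.963 × 5.67×10⁻⁸ × 1.84 × 3.42×10^9 = 343 W.

Q ≈ 343 W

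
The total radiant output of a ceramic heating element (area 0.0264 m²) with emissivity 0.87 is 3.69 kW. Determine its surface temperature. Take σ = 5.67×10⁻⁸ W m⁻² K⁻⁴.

From P = εσAT⁴, T = (P / εσA)^(1/4) = (3690 / (0.87 × 5.67×10⁻⁸ × 0.0264))^(1/4).
T = (2.83×10^12)^(1/4) = 1300 K.

T ≈ 1300 K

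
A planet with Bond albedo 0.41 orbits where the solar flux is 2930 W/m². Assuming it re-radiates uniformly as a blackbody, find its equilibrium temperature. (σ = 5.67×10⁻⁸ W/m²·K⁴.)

Power absorbed = (1−a)S·πR²; power emitted = 4πR²σT⁴. Equating and cancelling πR²:
T = ((1−a)S / 4σ)^(1/4) = (1730 / (4 × 5.67×10⁻⁸))^(1/4) = (7.62×10^9)^(1/4).
T = 295 K.

T ≈ 295 K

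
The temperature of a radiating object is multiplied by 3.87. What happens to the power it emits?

P ∝ T⁴, so the power scales as (3.87)⁴ = 224.

factor ≈ 224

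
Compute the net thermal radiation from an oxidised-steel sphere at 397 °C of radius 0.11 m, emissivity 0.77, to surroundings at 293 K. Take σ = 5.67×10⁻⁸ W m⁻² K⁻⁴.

A = 4πr² = 4π × (0.11)² = 0.152 m².
Convert: 397 °C = 670 K.
Q = εσA(T⁴ − T_s⁴). T⁴ − T_s⁴ = (670)⁴ − (293)⁴ = 2.02×10^11 − 7.37×10^9 = 1.94×10^11 K⁴.
Q = 0.77 × 5.67×10⁻⁸ × 0.152 × 1.94×10^11 = 1290 W.

Q ≈ 1290 W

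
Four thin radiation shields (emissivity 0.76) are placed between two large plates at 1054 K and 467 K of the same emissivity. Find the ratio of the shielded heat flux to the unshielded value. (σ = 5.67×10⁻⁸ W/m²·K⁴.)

With N identical shields there are N+1 = 5 gaps in series, each with the same radiative resistance, so the flux falls to 1/(N+1) of its unshielded value.

ratio ≈ 0.200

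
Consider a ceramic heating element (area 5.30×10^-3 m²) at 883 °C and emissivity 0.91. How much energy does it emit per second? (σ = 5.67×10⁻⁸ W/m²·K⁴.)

P ≈ 488 W

883 °C = 1156 K.
Stefan–Boltzmann: P = εσAT⁴ = 0.91 × 5.67×10⁻⁸ × 5.30×10^-3 × (1156)⁴ = 0.91 × 5.67×10⁻⁸ × 5.30×10^-3 × 1.79×10^12.
P = 488 W.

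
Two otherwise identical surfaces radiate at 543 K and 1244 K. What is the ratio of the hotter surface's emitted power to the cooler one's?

ratio ≈ 27.5

P ∝ T⁴, so the ratio is (1244/543)⁴ = (2.291)⁴ = 27.5.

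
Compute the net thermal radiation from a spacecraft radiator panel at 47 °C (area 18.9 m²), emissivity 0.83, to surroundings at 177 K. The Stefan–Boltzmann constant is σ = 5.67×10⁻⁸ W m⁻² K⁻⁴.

Q ≈ 8450 W

Convert: 47 °C = 320 K.
Q = εσA(T⁴ − T_s⁴). T⁴ − T_s⁴ = (320)⁴ − (177)⁴ = 1.05×10^10 − 9.82×10^8 = 9.50×10^9 K⁴.
Q = 0.83 × 5.67×10⁻⁸ × 18.9 × 9.50×10^9 = 8450 W.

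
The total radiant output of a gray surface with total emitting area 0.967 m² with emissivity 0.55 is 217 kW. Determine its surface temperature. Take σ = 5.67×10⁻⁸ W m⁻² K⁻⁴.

From P = εσAT⁴, T = (P / εσA)^(1/4) = (2.17×10^5 / (0.55 × 5.67×10⁻⁸ × 0.967))^(1/4).
T = (7.20×10^12)^(1/4) = 1640 K.

T ≈ 1640 K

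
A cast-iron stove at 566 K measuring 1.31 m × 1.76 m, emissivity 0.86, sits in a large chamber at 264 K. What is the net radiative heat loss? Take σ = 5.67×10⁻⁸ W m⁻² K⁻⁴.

A = 1.31 × 1.76 = 2.31 m².
Q = εσA(T⁴ − T_s⁴). T⁴ − T_s⁴ = (566)⁴ − (264)⁴ = 1.03×10^11 − 4.86×10^9 = 9.78×10^10 K⁴.
Q = 0.86 × 5.67×10⁻⁸ × 2.31 × 9.78×10^10 = 11000 W.

Q ≈ 11000 W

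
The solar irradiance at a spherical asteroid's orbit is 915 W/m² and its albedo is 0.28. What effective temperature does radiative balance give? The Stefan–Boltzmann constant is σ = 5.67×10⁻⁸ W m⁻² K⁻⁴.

Power absorbed = (1−a)S·πR²; power emitted = 4πR²σT⁴. Equating and cancelling πR²:
T = ((1−a)S / 4σ)^(1/4) = (659 / (4 × 5.67×10⁻⁸))^(1/4) = (2.90×10^9)^(1/4).
T = 232 K.

T ≈ 232 K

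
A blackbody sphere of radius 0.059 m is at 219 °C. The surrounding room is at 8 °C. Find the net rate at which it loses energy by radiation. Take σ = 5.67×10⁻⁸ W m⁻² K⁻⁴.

A = 4πr² = 4π × (0.059)² = 0.0437 m².
Convert: 219 °C = 492 K; 8 °C = 281 K.
Q = σA(T⁴ − T_s⁴). T⁴ − T_s⁴ = (492)⁴ − (281)⁴ = 5.86×10^10 − 6.23×10^9 = 5.24×10^10 K⁴.
Q = 5.67×10⁻⁸ × 0.0437 × 5.24×10^10 = 130 W.

Q ≈ 130 W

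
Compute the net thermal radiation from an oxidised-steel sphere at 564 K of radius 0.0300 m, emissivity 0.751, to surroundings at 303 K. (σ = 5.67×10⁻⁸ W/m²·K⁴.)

Q ≈ 44.7 W

A = 4πr² = 4π × (0.0300)² = 0.0113 m².
Q = εσA(T⁴ − T_s⁴). T⁴ − T_s⁴ = (564)⁴ − (303)⁴ = 1.01×10^11 − 8.43×10^9 = 9.28×10^10 K⁴.
Q = 0.751 × 5.67×10⁻⁸ × 0.0113 × 9.28×10^10 = 44.7 W.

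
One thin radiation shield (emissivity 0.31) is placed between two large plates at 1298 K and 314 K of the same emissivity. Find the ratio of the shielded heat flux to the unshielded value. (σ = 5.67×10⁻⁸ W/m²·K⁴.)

ratio ≈ 0.500

With N identical shields there are N+1 = 2 gaps in series, each with the same radiative resistance, so the flux falls to 1/(N+1) of its unshielded value.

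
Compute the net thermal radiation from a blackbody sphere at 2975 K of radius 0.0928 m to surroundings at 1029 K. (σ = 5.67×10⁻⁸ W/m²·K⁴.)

A = 4πr² = 4π × (0.0928)² = 0.108 m².
Q = σA(T⁴ − T_s⁴). T⁴ − T_s⁴ = (2975)⁴ − (1029)⁴ = 7.83×10^13 − 1.12×10^12 = 7.72×10^13 K⁴.
Q = 5.67×10⁻⁸ × 0.108 × 7.72×10^13 = 4.74×10^5 W.

Q ≈ 4.74×10^5 W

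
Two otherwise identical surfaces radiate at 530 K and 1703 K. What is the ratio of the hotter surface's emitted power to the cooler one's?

P ∝ T⁴, so the ratio is (1703/530)⁴ = (3.213)⁴ = 107.

ratio ≈ 107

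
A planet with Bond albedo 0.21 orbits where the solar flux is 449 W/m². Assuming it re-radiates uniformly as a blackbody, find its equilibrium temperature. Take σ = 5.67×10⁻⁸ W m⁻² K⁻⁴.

Power absorbed = (1−a)S·πR²; power emitted = 4πR²σT⁴. Equating and cancelling πR²:
T = ((1−a)S / 4σ)^(1/4) = (355 / (4 × 5.67×10⁻⁸))^(1/4) = (1.56×10^9)^(1/4).
T = 199 K.

T ≈ 199 K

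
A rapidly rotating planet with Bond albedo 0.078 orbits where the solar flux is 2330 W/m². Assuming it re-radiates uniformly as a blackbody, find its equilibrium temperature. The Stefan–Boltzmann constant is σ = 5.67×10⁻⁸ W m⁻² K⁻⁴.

Power absorbed = (1−a)S·πR²; power emitted = 4πR²σT⁴. Equating and cancelling πR²:
T = ((1−a)S / 4σ)^(1/4) = (2150 / (4 × 5.67×10⁻⁸))^(1/4) = (9.47×10^9)^(1/4).
T = 312 K.

T ≈ 312 K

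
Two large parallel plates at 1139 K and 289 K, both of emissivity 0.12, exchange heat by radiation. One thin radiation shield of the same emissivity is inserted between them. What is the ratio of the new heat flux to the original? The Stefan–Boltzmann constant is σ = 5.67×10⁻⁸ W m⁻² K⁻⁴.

With N identical shields there are N+1 = 2 gaps in series, each with the same radiative resistance, so the flux falls to 1/(N+1) of its unshielded value.

ratio ≈ 0.500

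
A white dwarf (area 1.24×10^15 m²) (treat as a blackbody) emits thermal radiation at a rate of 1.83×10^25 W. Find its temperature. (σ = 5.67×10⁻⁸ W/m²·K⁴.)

T ≈ 22600 K

From P = σAT⁴, T = (P / σA)^(1/4) = (1.83×10^25 / (5.67×10⁻⁸ × 1.24×10^15))^(1/4).
T = (2.60×10^17)^(1/4) = 22600 K.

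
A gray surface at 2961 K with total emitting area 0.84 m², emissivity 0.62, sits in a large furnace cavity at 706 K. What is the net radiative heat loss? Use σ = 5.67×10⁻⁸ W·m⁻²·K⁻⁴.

Q ≈ 2.26×10^6 W

Q = εσA(T⁴ − T_s⁴). T⁴ − T_s⁴ = (2961)⁴ − (706)⁴ = 7.69×10^13 − 2.48×10^11 = 7.66×10^13 K⁴.
Q = 0.62 × 5.67×10⁻⁸ × 0.840 × 7.66×10^13 = 2.26×10^6 W.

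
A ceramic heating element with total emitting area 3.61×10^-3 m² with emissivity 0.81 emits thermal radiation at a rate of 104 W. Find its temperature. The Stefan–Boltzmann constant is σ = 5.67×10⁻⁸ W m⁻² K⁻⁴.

T ≈ 890 K

From P = εσAT⁴, T = (P / εσA)^(1/4) = (104 / (0.81 × 5.67×10⁻⁸ × 3.61×10^-3))^(1/4).
T = (6.27×10^11)^(1/4) = 890 K.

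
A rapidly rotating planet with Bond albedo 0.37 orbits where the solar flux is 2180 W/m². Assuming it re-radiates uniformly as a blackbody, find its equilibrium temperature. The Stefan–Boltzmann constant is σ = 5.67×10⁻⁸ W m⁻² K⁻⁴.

Power absorbed = (1−a)S·πR²; power emitted = 4πR²σT⁴. Equating and cancelling πR²:
T = ((1−a)S / 4σ)^(1/4) = (1370 / (4 × 5.67×10⁻⁸))^(1/4) = (6.06×10^9)^(1/4).
T = 279 K.

T ≈ 279 K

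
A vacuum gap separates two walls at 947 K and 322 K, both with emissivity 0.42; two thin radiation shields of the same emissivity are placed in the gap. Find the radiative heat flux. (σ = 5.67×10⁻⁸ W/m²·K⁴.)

Each of the 3 gaps contributes resistance (2/ε − 1) = 2/0.42 − 1 = 3.762; total = 11.29.
q = σ(T₁⁴ − T₂⁴) / 11.29 = 5.67×10⁻⁸ × 7.94×10^11 / 11.29 = 3990 W/m².

q ≈ 3990 W/m²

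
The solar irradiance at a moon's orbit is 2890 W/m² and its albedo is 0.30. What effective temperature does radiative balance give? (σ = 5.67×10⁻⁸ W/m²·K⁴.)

T ≈ 307 K

Power absorbed = (1−a)S·πR²; power emitted = 4πR²σT⁴. Equating and cancelling πR²:
T = ((1−a)S / 4σ)^(1/4) = (2020 / (4 × 5.67×10⁻⁸))^(1/4) = (8.92×10^9)^(1/4).
T = 307 K.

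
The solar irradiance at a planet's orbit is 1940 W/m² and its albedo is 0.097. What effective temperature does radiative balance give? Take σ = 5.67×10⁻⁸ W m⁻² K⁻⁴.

Power absorbed = (1−a)S·πR²; power emitted = 4πR²σT⁴. Equating and cancelling πR²:
T = ((1−a)S / 4σ)^(1/4) = (1750 / (4 × 5.67×10⁻⁸))^(1/4) = (7.72×10^9)^(1/4).
T = 296 K.

T ≈ 296 K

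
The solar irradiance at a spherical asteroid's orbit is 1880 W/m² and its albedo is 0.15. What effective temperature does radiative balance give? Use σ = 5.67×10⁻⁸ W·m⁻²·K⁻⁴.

T ≈ 290 K

Power absorbed = (1−a)S·πR²; power emitted = 4πR²σT⁴. Equating and cancelling πR²:
T = ((1−a)S / 4σ)^(1/4) = (1600 / (4 × 5.67×10⁻⁸))^(1/4) = (7.05×10^9)^(1/4).
T = 290 K.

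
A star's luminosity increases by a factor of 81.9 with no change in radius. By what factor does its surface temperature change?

factor ≈ 3.01

P ∝ T⁴ ⇒ T ∝ P^(1/4), so T scales by (81.9)^(1/4) = 3.01.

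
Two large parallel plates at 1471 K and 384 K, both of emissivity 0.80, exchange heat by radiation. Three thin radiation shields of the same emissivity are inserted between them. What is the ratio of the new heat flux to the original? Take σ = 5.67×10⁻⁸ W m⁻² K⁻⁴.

ratio ≈ 0.250

With N identical shields there are N+1 = 4 gaps in series, each with the same radiative resistance, so the flux falls to 1/(N+1) of its unshielded value.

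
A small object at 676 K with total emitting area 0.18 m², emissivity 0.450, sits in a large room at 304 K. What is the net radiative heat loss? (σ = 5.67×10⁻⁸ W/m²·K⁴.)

Q = εσA(T⁴ − T_s⁴). T⁴ − T_s⁴ = (676)⁴ − (304)⁴ = 2.09×10^11 − 8.54×10^9 = 2.00×10^11 K⁴.
Q = 0.450 × 5.67×10⁻⁸ × 0.180 × 2.00×10^11 = 920 W.

Q ≈ 920 W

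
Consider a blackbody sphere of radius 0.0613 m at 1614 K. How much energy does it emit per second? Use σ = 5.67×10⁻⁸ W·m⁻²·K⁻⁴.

A = 4πr² = 4π × (0.0613)² = 0.0472 m².
P = σAT⁴ = 5.67×10⁻⁸ × 0.0472 × (1614)⁴ = 5.67×10⁻⁸ × 0.0472 × 6.79×10^12.
P = 18200 W.

P ≈ 18200 W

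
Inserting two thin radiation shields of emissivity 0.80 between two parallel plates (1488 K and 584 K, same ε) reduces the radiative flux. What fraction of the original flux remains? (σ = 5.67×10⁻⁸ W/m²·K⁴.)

With N identical shields there are N+1 = 3 gaps in series, each with the same radiative resistance, so the flux falls to 1/(N+1) of its unshielded value.

ratio ≈ 0.333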